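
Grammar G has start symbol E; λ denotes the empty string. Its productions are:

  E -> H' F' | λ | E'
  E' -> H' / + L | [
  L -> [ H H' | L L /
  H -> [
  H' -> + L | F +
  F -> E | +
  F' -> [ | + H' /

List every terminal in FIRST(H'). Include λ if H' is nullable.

{ +, [ }

H' -> + L contributes {+}.
From H' -> F +: F nullable, take FIRST(F) ∪ {+} = { +, [ }.
Union: FIRST(H') = { +, [ }.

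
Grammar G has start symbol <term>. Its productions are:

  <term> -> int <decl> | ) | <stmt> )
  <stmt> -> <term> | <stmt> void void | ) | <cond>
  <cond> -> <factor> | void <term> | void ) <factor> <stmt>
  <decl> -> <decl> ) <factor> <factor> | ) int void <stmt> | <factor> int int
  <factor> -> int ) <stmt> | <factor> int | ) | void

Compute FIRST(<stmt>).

From <stmt> -> <term>: add FIRST(<term>) = { ), int, void }.
From <stmt> -> <stmt> void void: add FIRST(<stmt>) = { ), int, void }.
<stmt> -> ) contributes {)}.
From <stmt> -> <cond>: add FIRST(<cond>) = { ), int, void }.
Union: FIRST(<stmt>) = { ), int, void }.

{ ), int, void }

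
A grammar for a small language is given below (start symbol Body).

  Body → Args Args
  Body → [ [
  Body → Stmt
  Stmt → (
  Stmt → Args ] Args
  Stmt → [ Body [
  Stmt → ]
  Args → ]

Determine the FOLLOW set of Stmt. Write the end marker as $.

{ $, [ }

In Body → Stmt: Stmt is at the end, add FOLLOW(Body) = { $, [ }.
Union: FOLLOW(Stmt) = { $, [ }.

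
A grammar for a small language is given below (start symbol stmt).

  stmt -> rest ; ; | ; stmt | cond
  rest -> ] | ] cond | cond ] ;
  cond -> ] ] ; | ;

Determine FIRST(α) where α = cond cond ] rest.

Add FIRST(cond) = { ;, ] }; cond is not nullable, stop.

{ ;, ] }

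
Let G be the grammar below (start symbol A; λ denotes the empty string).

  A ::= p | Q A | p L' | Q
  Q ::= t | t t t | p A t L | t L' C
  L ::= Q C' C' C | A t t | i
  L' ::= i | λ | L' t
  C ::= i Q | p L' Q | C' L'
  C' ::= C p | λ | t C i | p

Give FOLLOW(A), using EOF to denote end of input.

{ EOF, t }

A is the start symbol, so EOF ∈ FOLLOW(A).
In A ::= Q A: A is at the end, add FOLLOW(A) = { EOF, t }.
In Q ::= p A t L: add FIRST(t L) = { t }.
In L ::= A t t: add FIRST(t t) = { t }.
Union: FOLLOW(A) = { EOF, t }.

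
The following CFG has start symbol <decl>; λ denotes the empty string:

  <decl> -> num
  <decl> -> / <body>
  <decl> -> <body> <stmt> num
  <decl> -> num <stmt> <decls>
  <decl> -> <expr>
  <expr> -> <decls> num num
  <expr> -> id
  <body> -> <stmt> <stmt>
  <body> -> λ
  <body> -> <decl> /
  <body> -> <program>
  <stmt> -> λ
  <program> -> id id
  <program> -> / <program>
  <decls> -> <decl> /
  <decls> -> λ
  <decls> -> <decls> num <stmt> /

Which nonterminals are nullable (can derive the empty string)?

{ <body>, <decls>, <stmt> }

Directly nullable (have an λ-production): <body>, <stmt>, <decls>.
No other nonterminal has a production whose RHS symbols are all nullable.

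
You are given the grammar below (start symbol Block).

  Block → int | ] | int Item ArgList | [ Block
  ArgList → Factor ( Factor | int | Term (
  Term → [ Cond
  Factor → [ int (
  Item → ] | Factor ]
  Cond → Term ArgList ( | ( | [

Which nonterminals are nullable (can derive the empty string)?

No nonterminal has an empty production or an RHS whose symbols are all nullable.

{ } (none)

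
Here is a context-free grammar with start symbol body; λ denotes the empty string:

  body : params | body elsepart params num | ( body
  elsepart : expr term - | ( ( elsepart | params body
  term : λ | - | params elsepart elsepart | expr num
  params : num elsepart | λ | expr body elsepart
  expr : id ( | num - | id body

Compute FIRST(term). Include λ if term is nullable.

{ (, -, id, num, λ }

term : λ contributes λ.
term : - contributes {-}.
From term : params elsepart elsepart: params, elsepart, elsepart nullable, take FIRST(params) ∪ FIRST(elsepart) ∪ FIRST(elsepart) = { (, id, num }; also λ since the whole RHS is nullable.
From term : expr num: add FIRST(expr) = { id, num }.
Union: FIRST(term) = { (, -, id, num, λ }.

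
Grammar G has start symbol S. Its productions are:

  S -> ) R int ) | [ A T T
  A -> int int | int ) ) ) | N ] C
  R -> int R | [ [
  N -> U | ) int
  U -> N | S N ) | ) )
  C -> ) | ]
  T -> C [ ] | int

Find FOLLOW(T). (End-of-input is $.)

{ $, ), [, ], int }

In S -> [ A T T: add FIRST(T) = { ), ], int }.
In S -> [ A T T: T is at the end, add FOLLOW(S) = { $, ), [ }.
Union: FOLLOW(T) = { $, ), [, ], int }.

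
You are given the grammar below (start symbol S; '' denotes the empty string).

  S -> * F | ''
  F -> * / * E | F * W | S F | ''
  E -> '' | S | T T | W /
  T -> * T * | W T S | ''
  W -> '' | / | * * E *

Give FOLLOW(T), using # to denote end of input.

In E -> T T: add FIRST(T)\{''} = { *, / }.
  Since T is nullable, also add FOLLOW(E) = { #, *, / }.
In E -> T T: T is at the end, add FOLLOW(E) = { #, *, / }.
In T -> * T *: add FIRST(*) = { * }.
In T -> W T S: add FIRST(S)\{''} = { * }.
  Since S is nullable, also add FOLLOW(T) = { #, *, / }.
Union: FOLLOW(T) = { #, *, / }.

{ #, *, / }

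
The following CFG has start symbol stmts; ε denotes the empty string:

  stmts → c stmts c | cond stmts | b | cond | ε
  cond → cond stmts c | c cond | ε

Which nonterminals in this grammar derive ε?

{ cond, stmts }

Directly nullable (have an ε-production): stmts, cond.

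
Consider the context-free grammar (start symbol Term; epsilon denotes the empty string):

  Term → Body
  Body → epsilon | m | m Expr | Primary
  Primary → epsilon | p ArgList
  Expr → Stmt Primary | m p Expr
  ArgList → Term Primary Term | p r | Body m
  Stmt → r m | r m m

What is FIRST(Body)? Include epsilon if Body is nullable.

Body → epsilon contributes epsilon.
Body → m contributes {m}.
Body → m Expr contributes {m}.
From Body → Primary: add FIRST(Primary) = { p, epsilon } (including epsilon since Primary is nullable).
Union: FIRST(Body) = { m, p, epsilon }.

{ m, p, epsilon }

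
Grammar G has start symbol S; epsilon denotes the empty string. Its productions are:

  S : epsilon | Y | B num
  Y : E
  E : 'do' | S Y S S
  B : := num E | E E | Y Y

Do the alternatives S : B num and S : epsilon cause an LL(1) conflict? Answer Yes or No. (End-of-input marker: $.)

Yes

FIRST(B num) = { 'do', := } and FIRST(epsilon) = { epsilon }.
The second alternative is nullable and FOLLOW(S) = { $, 'do', :=, num } shares 'do' with FIRST of the first — conflict.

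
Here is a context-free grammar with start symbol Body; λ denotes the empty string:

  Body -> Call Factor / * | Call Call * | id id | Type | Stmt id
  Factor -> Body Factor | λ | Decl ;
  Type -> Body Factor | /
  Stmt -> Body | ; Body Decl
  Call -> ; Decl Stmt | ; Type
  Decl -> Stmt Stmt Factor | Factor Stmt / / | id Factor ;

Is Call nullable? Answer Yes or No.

No

Nullable nonterminals: Factor.
No production of Call has an RHS whose symbols are all nullable, so Call is not nullable.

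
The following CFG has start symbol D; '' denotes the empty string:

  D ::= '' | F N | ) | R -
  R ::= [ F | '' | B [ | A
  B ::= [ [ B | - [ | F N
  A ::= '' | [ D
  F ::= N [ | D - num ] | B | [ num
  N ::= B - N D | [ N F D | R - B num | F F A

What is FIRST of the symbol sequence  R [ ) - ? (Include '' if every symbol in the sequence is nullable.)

{ ), -, [ }

Add FIRST(R)\{''} = { ), -, [ }; R is nullable, continue.
[ is a terminal; add {[} and stop.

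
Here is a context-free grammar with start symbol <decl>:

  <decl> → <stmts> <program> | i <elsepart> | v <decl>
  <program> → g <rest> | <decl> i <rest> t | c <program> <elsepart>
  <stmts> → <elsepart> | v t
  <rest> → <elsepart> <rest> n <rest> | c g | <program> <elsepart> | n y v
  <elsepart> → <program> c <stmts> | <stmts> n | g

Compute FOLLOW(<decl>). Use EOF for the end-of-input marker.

{ EOF, i }

<decl> is the start symbol, so EOF ∈ FOLLOW(<decl>).
In <decl> → v <decl>: <decl> is at the end, add FOLLOW(<decl>) = { EOF, i }.
In <program> → <decl> i <rest> t: add FIRST(i <rest> t) = { i }.
Union: FOLLOW(<decl>) = { EOF, i }.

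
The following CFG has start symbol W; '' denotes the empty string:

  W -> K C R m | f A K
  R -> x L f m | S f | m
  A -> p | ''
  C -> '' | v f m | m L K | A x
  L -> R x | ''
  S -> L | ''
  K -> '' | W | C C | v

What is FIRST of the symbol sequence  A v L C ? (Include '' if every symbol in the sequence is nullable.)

Add FIRST(A)\{''} = { p }; A is nullable, continue.
v is a terminal; add {v} and stop.

{ p, v }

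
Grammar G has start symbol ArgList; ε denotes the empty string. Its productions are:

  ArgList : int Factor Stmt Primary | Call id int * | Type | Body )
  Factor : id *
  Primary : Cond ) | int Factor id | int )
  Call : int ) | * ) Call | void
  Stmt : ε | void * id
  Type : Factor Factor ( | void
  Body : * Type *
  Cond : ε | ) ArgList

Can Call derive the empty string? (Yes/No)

No

Nullable nonterminals: Cond, Stmt.
No production of Call has an RHS whose symbols are all nullable, so Call is not nullable.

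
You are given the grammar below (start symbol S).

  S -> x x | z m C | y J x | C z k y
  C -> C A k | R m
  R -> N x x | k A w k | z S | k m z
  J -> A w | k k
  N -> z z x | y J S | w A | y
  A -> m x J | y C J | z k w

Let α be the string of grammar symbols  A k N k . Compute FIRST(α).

Add FIRST(A) = { m, y, z }; A is not nullable, stop.

{ m, y, z }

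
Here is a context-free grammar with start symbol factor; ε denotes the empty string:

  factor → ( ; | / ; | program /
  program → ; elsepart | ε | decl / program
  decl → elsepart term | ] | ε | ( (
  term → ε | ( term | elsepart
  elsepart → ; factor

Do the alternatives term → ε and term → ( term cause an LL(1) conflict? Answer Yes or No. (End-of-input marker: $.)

No

FIRST(ε) = { ε } and FIRST(( term) = { ( }.
The first is nullable but FOLLOW(term) = { / } is disjoint from FIRST of the second.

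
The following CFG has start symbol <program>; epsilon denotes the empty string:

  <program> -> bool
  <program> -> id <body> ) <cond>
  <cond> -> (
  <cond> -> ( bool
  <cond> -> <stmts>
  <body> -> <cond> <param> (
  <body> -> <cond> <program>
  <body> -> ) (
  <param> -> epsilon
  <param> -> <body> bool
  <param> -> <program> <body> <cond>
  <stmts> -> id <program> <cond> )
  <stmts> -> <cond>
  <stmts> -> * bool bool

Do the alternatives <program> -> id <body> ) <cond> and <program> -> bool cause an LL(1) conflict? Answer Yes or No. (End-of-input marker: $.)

FIRST(id <body> ) <cond>) = { id } and FIRST(bool) = { bool }.
The FIRST sets are disjoint and neither alternative is nullable — no conflict.

No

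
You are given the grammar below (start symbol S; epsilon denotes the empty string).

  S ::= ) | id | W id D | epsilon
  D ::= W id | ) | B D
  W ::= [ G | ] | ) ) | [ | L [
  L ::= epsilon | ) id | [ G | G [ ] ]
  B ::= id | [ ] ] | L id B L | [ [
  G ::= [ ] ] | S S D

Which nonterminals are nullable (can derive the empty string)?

{ L, S }

Directly nullable (have an epsilon-production): S, L.
No other nonterminal has a production whose RHS symbols are all nullable.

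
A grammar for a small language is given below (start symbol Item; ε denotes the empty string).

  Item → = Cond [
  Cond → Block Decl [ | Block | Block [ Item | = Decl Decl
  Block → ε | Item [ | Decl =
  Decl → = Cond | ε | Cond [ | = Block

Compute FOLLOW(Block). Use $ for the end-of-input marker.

{ =, [ }

In Cond → Block Decl [: add FIRST(Decl [) = { =, [ }.
In Cond → Block: Block is at the end, add FOLLOW(Cond) = { =, [ }.
In Cond → Block [ Item: add FIRST([ Item) = { [ }.
In Decl → = Block: Block is at the end, add FOLLOW(Decl) = { =, [ }.
Union: FOLLOW(Block) = { =, [ }.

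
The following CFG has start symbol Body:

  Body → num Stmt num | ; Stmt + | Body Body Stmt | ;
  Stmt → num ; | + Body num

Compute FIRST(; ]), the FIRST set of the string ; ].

; is a terminal; add {;} and stop.

{ ; }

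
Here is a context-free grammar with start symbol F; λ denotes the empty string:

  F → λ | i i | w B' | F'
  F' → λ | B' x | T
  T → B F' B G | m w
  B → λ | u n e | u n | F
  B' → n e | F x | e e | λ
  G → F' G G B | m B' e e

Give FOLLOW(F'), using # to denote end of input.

{ #, e, i, m, n, u, w, x }

In F → F': F' is at the end, add FOLLOW(F) = { #, e, i, m, n, u, w, x }.
In T → B F' B G: add FIRST(B G) = { e, i, m, n, u, w, x }.
In G → F' G G B: add FIRST(G G B) = { e, i, m, n, u, w, x }.
Union: FOLLOW(F') = { #, e, i, m, n, u, w, x }.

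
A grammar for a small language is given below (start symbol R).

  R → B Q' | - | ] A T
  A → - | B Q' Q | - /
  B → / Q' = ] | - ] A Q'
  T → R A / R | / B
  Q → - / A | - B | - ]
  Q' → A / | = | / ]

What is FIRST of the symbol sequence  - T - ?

{ - }

- is a terminal; add {-} and stop.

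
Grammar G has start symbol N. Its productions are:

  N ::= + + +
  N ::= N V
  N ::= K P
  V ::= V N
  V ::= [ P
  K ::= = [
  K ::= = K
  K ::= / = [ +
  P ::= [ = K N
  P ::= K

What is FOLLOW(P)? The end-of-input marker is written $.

{ $, +, /, =, [ }

In N ::= K P: P is at the end, add FOLLOW(N) = { $, +, /, =, [ }.
In V ::= [ P: P is at the end, add FOLLOW(V) = { $, +, /, =, [ }.
Union: FOLLOW(P) = { $, +, /, =, [ }.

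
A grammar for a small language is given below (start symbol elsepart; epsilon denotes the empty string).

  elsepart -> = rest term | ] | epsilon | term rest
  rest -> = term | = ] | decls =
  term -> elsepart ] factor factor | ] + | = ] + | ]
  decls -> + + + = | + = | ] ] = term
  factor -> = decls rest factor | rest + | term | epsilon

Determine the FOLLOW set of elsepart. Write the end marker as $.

elsepart is the start symbol, so $ ∈ FOLLOW(elsepart).
In term -> elsepart ] factor factor: add FIRST(] factor factor) = { ] }.
Union: FOLLOW(elsepart) = { $, ] }.

{ $, ] }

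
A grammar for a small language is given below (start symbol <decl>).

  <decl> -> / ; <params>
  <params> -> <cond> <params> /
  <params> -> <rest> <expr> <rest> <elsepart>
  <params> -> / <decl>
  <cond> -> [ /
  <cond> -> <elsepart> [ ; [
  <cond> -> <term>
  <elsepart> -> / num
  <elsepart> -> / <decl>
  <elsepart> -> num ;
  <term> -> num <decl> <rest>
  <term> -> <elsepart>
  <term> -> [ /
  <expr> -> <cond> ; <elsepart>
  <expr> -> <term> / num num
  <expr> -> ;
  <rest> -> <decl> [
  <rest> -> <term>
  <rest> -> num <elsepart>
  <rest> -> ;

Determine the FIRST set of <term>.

<term> -> num <decl> <rest> contributes {num}.
From <term> -> <elsepart>: add FIRST(<elsepart>) = { /, num }.
<term> -> [ / contributes {[}.
Union: FIRST(<term>) = { /, [, num }.

{ /, [, num }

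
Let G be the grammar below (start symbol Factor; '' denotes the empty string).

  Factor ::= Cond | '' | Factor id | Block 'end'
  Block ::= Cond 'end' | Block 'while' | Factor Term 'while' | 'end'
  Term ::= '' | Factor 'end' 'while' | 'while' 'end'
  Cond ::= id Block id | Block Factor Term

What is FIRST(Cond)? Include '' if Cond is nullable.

{ 'end', 'while', id }

Cond ::= id Block id contributes {id}.
From Cond ::= Block Factor Term: add FIRST(Block) = { 'end', 'while', id }.
Union: FIRST(Cond) = { 'end', 'while', id }.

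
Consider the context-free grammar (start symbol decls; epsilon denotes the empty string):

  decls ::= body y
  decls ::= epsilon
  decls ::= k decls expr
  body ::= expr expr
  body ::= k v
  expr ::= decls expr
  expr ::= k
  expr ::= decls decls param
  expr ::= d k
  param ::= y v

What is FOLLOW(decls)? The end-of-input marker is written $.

decls is the start symbol, so $ ∈ FOLLOW(decls).
In decls ::= k decls expr: add FIRST(expr) = { d, k, y }.
In expr ::= decls expr: add FIRST(expr) = { d, k, y }.
In expr ::= decls decls param: add FIRST(decls param) = { d, k, y }.
In expr ::= decls decls param: add FIRST(param) = { y }.
Union: FOLLOW(decls) = { $, d, k, y }.

{ $, d, k, y }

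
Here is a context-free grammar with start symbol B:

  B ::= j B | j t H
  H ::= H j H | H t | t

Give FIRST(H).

From H ::= H j H: add FIRST(H) = { t }.
From H ::= H t: add FIRST(H) = { t }.
H ::= t contributes {t}.
Union: FIRST(H) = { t }.

{ t }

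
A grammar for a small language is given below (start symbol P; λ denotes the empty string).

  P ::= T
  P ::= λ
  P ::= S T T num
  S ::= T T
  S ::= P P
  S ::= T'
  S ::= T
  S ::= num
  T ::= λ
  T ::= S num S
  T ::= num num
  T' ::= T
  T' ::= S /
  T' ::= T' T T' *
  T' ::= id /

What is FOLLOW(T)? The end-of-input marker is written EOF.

In P ::= T: T is at the end, add FOLLOW(P) = { EOF, *, /, id, num }.
In P ::= S T T num: add FIRST(T num) = { *, /, id, num }.
In P ::= S T T num: add FIRST(num) = { num }.
In S ::= T T: add FIRST(T)\{λ} = { *, /, id, num }.
  Since T is nullable, also add FOLLOW(S) = { EOF, *, /, id, num }.
In S ::= T T: T is at the end, add FOLLOW(S) = { EOF, *, /, id, num }.
In S ::= T: T is at the end, add FOLLOW(S) = { EOF, *, /, id, num }.
In T' ::= T: T is at the end, add FOLLOW(T') = { EOF, *, /, id, num }.
In T' ::= T' T T' *: add FIRST(T' *) = { *, /, id, num }.
Union: FOLLOW(T) = { EOF, *, /, id, num }.

{ EOF, *, /, id, num }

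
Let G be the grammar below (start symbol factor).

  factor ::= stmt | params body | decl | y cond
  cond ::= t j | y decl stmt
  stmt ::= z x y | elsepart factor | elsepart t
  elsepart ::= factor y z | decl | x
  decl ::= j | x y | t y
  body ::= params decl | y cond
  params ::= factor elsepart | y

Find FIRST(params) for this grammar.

{ j, t, x, y, z }

From params ::= factor elsepart: add FIRST(factor) = { j, t, x, y, z }.
params ::= y contributes {y}.
Union: FIRST(params) = { j, t, x, y, z }.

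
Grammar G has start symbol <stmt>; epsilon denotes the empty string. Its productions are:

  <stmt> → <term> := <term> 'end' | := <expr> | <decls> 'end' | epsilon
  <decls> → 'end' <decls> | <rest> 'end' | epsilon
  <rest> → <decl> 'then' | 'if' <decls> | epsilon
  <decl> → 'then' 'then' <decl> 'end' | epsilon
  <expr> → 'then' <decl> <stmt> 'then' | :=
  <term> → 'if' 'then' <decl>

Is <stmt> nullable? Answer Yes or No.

Yes

<stmt> has an epsilon-production, so <stmt> ⇒ epsilon.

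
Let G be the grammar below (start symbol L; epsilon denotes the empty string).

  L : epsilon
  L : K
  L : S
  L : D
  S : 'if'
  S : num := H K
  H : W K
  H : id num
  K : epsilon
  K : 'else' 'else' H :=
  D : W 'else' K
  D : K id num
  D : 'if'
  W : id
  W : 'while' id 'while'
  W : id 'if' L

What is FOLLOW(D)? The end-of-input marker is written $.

{ $, 'else', := }

In L : D: D is at the end, add FOLLOW(L) = { $, 'else', := }.
Union: FOLLOW(D) = { $, 'else', := }.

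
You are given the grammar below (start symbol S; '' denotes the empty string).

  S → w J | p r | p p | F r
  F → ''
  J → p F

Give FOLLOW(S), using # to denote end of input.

S is the start symbol, so # ∈ FOLLOW(S).
Union: FOLLOW(S) = { # }.

{ # }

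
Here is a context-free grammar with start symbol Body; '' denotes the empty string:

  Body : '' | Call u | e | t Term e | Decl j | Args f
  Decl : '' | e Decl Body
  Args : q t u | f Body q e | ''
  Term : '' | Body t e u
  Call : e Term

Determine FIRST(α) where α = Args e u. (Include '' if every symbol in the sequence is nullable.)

Add FIRST(Args)\{''} = { f, q }; Args is nullable, continue.
e is a terminal; add {e} and stop.

{ e, f, q }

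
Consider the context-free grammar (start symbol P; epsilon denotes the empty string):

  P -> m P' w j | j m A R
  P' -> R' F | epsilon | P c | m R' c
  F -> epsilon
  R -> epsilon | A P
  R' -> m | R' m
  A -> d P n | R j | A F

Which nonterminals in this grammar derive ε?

Directly nullable (have an epsilon-production): P', F, R.
No other nonterminal has a production whose RHS symbols are all nullable.

{ F, P', R }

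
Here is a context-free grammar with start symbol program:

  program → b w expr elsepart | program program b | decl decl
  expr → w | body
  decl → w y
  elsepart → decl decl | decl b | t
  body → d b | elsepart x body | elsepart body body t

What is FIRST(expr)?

{ d, t, w }

expr → w contributes {w}.
From expr → body: add FIRST(body) = { d, t, w }.
Union: FIRST(expr) = { d, t, w }.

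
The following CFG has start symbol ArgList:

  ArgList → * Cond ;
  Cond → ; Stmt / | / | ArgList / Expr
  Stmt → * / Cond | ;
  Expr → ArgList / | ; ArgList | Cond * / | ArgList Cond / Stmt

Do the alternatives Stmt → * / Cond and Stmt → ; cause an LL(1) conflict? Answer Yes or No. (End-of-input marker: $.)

No

FIRST(* / Cond) = { * } and FIRST(;) = { ; }.
The FIRST sets are disjoint and neither alternative is nullable — no conflict.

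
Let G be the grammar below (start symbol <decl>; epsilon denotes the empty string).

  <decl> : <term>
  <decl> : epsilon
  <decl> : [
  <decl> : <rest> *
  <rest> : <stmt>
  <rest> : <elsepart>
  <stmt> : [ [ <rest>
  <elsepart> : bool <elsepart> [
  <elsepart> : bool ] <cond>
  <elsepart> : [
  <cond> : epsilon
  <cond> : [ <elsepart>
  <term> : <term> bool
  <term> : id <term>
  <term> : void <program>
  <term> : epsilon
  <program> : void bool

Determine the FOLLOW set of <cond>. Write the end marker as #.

{ *, [ }

In <elsepart> : bool ] <cond>: <cond> is at the end, add FOLLOW(<elsepart>) = { *, [ }.
Union: FOLLOW(<cond>) = { *, [ }.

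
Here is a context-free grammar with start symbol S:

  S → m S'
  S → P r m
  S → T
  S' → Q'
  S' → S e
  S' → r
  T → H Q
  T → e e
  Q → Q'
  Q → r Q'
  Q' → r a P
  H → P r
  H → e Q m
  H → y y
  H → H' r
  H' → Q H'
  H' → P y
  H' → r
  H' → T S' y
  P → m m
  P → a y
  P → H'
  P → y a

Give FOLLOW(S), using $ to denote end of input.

{ $, e }

S is the start symbol, so $ ∈ FOLLOW(S).
In S' → S e: add FIRST(e) = { e }.
Union: FOLLOW(S) = { $, e }.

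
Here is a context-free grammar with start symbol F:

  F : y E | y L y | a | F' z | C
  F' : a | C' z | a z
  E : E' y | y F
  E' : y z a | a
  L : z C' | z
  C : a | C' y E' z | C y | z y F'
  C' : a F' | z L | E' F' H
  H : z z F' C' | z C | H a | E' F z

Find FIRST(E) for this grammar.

{ a, y }

From E : E' y: add FIRST(E') = { a, y }.
E : y F contributes {y}.
Union: FIRST(E) = { a, y }.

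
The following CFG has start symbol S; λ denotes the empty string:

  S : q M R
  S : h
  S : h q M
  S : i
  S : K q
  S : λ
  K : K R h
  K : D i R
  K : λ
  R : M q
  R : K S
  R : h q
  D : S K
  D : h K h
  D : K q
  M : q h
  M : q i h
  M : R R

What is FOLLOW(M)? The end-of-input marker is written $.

In S : q M R: add FIRST(R)\{λ} = { h, i, q }.
  Since R is nullable, also add FOLLOW(S) = { $, h, i, q }.
In S : h q M: M is at the end, add FOLLOW(S) = { $, h, i, q }.
In R : M q: add FIRST(q) = { q }.
Union: FOLLOW(M) = { $, h, i, q }.

{ $, h, i, q }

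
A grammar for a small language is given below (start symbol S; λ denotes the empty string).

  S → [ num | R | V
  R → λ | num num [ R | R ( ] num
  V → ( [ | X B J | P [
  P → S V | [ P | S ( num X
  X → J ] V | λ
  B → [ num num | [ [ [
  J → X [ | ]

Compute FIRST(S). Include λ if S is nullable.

{ (, [, ], num, λ }

S → [ num contributes {[}.
From S → R: add FIRST(R) = { (, num, λ } (including λ since R is nullable).
From S → V: add FIRST(V) = { (, [, ], num }.
Union: FIRST(S) = { (, [, ], num, λ }.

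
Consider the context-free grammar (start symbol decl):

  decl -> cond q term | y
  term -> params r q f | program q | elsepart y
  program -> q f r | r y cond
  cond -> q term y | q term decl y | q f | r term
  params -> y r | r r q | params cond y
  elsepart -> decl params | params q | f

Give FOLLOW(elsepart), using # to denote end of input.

{ y }

In term -> elsepart y: add FIRST(y) = { y }.
Union: FOLLOW(elsepart) = { y }.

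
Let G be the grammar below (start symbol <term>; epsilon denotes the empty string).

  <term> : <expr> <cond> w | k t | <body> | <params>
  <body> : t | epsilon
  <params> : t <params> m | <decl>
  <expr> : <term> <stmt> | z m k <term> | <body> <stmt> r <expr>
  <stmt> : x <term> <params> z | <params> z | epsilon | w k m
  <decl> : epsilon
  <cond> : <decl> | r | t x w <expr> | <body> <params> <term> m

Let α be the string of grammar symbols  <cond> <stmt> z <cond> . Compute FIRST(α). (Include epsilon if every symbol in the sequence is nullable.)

{ k, m, r, t, w, x, z }

Add FIRST(<cond>)\{epsilon} = { k, m, r, t, w, x, z }; <cond> is nullable, continue.
Add FIRST(<stmt>)\{epsilon} = { t, w, x, z }; <stmt> is nullable, continue.
z is a terminal; add {z} and stop.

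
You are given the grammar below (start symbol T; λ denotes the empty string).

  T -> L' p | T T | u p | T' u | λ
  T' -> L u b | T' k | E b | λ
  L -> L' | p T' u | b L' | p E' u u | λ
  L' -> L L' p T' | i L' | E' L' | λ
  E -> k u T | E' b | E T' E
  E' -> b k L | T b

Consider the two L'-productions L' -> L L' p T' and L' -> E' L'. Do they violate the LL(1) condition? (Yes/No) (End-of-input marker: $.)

FIRST(L L' p T') = { b, i, k, p, u } and FIRST(E' L') = { b, i, k, p, u }.
Both contain b, so the two alternatives are not disjoint — LL(1) conflict.

Yes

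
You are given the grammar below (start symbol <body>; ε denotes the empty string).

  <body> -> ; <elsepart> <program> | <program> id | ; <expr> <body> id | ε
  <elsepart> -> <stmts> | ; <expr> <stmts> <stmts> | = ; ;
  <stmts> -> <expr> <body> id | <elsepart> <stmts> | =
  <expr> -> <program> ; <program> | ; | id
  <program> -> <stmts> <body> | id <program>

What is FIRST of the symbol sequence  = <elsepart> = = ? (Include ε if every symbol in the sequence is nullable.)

= is a terminal; add {=} and stop.

{ = }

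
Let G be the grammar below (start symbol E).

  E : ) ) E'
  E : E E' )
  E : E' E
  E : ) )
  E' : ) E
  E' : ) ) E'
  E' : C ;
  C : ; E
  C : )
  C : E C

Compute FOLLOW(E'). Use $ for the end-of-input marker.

{ $, ), ; }

In E : ) ) E': E' is at the end, add FOLLOW(E) = { $, ), ; }.
In E : E E' ): add FIRST()) = { ) }.
In E : E' E: add FIRST(E) = { ), ; }.
In E' : ) ) E': E' is at the end, add FOLLOW(E') = { $, ), ; }.
Union: FOLLOW(E') = { $, ), ; }.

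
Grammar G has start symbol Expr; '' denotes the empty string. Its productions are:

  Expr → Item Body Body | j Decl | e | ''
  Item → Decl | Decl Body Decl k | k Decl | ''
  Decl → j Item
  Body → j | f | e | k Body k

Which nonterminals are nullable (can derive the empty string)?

{ Expr, Item }

Directly nullable (have an ''-production): Expr, Item.
No other nonterminal has a production whose RHS symbols are all nullable.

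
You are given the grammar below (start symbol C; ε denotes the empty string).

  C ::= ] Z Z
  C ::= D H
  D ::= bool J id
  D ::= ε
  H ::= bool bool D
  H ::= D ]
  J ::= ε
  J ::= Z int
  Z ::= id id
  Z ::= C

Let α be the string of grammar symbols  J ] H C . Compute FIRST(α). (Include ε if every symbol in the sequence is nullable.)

{ ], bool, id }

Add FIRST(J)\{ε} = { ], bool, id }; J is nullable, continue.
] is a terminal; add {]} and stop.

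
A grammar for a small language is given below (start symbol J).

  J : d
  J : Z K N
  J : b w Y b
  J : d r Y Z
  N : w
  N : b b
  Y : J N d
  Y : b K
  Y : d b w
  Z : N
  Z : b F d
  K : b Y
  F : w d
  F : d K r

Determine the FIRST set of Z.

From Z : N: add FIRST(N) = { b, w }.
Z : b F d contributes {b}.
Union: FIRST(Z) = { b, w }.

{ b, w }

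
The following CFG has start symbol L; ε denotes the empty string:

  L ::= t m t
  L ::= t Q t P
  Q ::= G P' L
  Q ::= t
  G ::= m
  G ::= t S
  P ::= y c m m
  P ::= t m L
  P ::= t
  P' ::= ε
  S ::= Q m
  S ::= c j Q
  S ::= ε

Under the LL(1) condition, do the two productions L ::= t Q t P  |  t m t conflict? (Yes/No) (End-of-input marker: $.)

Yes

FIRST(t Q t P) = { t } and FIRST(t m t) = { t }.
Both contain t, so the two alternatives are not disjoint — LL(1) conflict.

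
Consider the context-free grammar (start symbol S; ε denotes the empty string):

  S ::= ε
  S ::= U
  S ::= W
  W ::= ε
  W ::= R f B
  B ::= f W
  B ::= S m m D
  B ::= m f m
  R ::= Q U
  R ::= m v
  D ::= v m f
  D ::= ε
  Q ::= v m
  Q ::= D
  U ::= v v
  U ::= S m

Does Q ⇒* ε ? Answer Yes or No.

Q ::= D and each of D is nullable, so Q ⇒* ε.

Yes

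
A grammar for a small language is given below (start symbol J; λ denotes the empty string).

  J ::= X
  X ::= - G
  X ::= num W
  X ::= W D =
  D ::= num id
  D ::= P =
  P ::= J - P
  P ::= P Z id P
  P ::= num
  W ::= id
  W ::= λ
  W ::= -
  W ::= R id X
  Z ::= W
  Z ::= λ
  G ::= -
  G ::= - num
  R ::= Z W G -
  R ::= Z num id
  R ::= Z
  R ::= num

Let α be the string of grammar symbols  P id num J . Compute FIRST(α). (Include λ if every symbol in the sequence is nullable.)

{ -, id, num }

Add FIRST(P) = { -, id, num }; P is not nullable, stop.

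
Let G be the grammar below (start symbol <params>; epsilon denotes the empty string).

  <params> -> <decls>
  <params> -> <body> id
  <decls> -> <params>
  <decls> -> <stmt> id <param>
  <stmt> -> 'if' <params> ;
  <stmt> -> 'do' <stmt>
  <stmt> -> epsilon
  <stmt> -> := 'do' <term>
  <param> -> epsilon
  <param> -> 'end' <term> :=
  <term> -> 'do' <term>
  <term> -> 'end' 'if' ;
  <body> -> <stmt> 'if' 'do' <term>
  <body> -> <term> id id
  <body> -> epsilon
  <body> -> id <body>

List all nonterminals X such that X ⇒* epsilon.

{ <body>, <param>, <stmt> }

Directly nullable (have an epsilon-production): <stmt>, <param>, <body>.
No other nonterminal has a production whose RHS symbols are all nullable.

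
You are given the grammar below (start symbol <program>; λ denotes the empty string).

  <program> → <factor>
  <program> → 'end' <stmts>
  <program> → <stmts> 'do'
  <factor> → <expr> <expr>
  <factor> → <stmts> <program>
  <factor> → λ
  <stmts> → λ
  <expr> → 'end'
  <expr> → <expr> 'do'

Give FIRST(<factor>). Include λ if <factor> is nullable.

From <factor> → <expr> <expr>: add FIRST(<expr>) = { 'end' }.
From <factor> → <stmts> <program>: <stmts>, <program> nullable, take FIRST(<stmts>) ∪ FIRST(<program>) = { 'do', 'end' }; also λ since the whole RHS is nullable.
<factor> → λ contributes λ.
Union: FIRST(<factor>) = { 'do', 'end', λ }.

{ 'do', 'end', λ }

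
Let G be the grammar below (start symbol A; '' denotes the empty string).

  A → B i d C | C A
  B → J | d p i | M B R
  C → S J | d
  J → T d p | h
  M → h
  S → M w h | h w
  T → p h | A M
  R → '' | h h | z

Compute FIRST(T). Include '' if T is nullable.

T → p h contributes {p}.
From T → A M: add FIRST(A) = { d, h, p }.
Union: FIRST(T) = { d, h, p }.

{ d, h, p }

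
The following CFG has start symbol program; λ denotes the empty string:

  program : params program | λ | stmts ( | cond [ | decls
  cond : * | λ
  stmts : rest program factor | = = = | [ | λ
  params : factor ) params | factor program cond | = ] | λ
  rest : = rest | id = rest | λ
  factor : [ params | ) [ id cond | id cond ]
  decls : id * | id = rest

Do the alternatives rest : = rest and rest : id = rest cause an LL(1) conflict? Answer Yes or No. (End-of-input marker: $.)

FIRST(= rest) = { = } and FIRST(id = rest) = { id }.
The FIRST sets are disjoint and neither alternative is nullable — no conflict.

No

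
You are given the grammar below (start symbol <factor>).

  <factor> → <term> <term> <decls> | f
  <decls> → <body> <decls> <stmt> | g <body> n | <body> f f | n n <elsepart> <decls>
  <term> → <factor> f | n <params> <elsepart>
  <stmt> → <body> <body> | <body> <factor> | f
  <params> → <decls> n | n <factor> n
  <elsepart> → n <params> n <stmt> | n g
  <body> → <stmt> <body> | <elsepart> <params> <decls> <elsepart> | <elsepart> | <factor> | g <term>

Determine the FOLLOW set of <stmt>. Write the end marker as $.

{ $, f, g, n }

In <decls> → <body> <decls> <stmt>: <stmt> is at the end, add FOLLOW(<decls>) = { $, f, g, n }.
In <elsepart> → n <params> n <stmt>: <stmt> is at the end, add FOLLOW(<elsepart>) = { $, f, g, n }.
In <body> → <stmt> <body>: add FIRST(<body>) = { f, g, n }.
Union: FOLLOW(<stmt>) = { $, f, g, n }.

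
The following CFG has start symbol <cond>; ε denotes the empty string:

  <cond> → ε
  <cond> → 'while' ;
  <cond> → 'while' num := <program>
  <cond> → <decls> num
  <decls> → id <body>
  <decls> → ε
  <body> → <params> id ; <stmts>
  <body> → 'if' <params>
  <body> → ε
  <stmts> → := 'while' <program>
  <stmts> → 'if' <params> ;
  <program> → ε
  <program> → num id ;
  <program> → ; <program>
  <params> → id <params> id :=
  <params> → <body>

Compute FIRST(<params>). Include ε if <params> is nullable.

{ 'if', id, ε }

<params> → id <params> id := contributes {id}.
From <params> → <body>: add FIRST(<body>) = { 'if', id, ε } (including ε since <body> is nullable).
Union: FIRST(<params>) = { 'if', id, ε }.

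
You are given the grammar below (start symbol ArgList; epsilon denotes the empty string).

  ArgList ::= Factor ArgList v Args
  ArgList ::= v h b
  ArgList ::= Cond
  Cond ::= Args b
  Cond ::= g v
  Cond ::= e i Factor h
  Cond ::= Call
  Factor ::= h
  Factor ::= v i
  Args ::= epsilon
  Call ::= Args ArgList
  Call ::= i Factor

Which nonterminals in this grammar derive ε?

{ Args }

Directly nullable (have an epsilon-production): Args.
No other nonterminal has a production whose RHS symbols are all nullable.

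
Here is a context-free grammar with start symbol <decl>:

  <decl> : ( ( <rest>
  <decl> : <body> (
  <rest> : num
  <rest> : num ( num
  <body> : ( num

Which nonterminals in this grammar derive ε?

{ } (none)

No nonterminal has an empty production or an RHS whose symbols are all nullable.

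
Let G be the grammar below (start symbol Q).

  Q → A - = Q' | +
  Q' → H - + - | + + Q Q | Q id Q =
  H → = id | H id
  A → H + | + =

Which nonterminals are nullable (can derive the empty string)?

{ } (none)

No nonterminal has an empty production or an RHS whose symbols are all nullable.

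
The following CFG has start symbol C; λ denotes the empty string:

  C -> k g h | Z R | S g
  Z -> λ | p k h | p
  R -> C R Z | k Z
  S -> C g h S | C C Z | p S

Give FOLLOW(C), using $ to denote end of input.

{ $, g, k, p }

C is the start symbol, so $ ∈ FOLLOW(C).
In R -> C R Z: add FIRST(R Z) = { k, p }.
In S -> C g h S: add FIRST(g h S) = { g }.
In S -> C C Z: add FIRST(C Z) = { k, p }.
In S -> C C Z: add FIRST(Z)\{λ} = { p }.
  Since Z is nullable, also add FOLLOW(S) = { g }.
Union: FOLLOW(C) = { $, g, k, p }.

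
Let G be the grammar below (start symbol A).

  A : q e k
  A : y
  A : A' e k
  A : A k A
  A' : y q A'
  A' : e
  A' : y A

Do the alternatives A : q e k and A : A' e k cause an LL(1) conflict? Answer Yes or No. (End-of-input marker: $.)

FIRST(q e k) = { q } and FIRST(A' e k) = { e, y }.
The FIRST sets are disjoint and neither alternative is nullable — no conflict.

No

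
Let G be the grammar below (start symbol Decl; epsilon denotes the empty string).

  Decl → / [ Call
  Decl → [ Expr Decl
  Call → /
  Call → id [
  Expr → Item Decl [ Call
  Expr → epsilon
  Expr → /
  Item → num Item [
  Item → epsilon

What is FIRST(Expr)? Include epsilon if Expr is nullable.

From Expr → Item Decl [ Call: Item nullable, take FIRST(Item) ∪ FIRST(Decl) = { /, [, num }.
Expr → epsilon contributes epsilon.
Expr → / contributes {/}.
Union: FIRST(Expr) = { /, [, num, epsilon }.

{ /, [, num, epsilon }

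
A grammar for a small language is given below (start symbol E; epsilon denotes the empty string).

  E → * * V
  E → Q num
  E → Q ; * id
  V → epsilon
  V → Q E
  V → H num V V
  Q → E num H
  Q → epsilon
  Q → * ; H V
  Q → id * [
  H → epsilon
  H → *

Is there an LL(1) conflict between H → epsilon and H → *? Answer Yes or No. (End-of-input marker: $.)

Yes

FIRST(epsilon) = { epsilon } and FIRST(*) = { * }.
The first alternative is nullable and FOLLOW(H) = { *, ;, id, num } shares * with FIRST of the second — conflict.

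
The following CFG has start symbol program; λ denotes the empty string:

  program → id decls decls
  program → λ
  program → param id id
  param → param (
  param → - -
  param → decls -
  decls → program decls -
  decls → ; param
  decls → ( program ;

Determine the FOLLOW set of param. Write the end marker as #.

In program → param id id: add FIRST(id id) = { id }.
In param → param (: add FIRST(() = { ( }.
In decls → ; param: param is at the end, add FOLLOW(decls) = { #, (, -, ;, id }.
Union: FOLLOW(param) = { #, (, -, ;, id }.

{ #, (, -, ;, id }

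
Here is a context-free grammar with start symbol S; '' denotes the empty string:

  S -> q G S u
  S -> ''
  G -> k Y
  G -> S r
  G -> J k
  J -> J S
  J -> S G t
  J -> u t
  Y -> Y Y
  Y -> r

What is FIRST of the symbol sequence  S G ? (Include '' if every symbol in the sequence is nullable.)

Add FIRST(S)\{''} = { q }; S is nullable, continue.
Add FIRST(G) = { k, q, r, u }; G is not nullable, stop.

{ k, q, r, u }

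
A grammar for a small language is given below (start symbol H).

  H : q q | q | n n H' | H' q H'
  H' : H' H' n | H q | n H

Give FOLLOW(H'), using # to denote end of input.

In H : n n H': H' is at the end, add FOLLOW(H) = { #, n, q }.
In H : H' q H': add FIRST(q H') = { q }.
In H : H' q H': H' is at the end, add FOLLOW(H) = { #, n, q }.
In H' : H' H' n: add FIRST(H' n) = { n, q }.
In H' : H' H' n: add FIRST(n) = { n }.
Union: FOLLOW(H') = { #, n, q }.

{ #, n, q }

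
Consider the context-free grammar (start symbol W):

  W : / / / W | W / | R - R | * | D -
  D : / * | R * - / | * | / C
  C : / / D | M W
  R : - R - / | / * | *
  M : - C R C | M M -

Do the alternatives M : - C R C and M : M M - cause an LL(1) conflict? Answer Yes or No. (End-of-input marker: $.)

Yes

FIRST(- C R C) = { - } and FIRST(M M -) = { - }.
Both contain -, so the two alternatives are not disjoint — LL(1) conflict.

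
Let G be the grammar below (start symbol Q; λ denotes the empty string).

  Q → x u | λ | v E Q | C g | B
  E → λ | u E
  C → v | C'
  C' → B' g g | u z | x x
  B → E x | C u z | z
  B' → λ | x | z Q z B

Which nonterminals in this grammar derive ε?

Directly nullable (have an λ-production): Q, E, B'.
No other nonterminal has a production whose RHS symbols are all nullable.

{ B', E, Q }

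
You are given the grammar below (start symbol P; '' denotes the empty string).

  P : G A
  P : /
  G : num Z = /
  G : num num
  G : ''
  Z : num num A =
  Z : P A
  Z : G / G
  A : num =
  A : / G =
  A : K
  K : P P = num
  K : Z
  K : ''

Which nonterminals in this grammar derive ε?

Directly nullable (have an ''-production): G, K.
A : K with every symbol nullable, so A is nullable.
Z : P A with every symbol nullable, so Z is nullable.
P : G A with every symbol nullable, so P is nullable.

{ A, G, K, P, Z }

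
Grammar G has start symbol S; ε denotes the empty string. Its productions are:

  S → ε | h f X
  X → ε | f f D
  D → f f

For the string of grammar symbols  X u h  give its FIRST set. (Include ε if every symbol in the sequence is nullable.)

{ f, u }

Add FIRST(X)\{ε} = { f }; X is nullable, continue.
u is a terminal; add {u} and stop.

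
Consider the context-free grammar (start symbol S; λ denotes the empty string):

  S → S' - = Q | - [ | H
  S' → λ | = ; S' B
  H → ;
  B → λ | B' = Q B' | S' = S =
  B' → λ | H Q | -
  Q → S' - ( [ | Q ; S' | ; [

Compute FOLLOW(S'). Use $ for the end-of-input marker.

{ $, -, ;, = }

In S → S' - = Q: add FIRST(- = Q) = { - }.
In S' → = ; S' B: add FIRST(B)\{λ} = { -, ;, = }.
  Since B is nullable, also add FOLLOW(S') = { $, -, ;, = }.
In B → S' = S =: add FIRST(= S =) = { = }.
In Q → S' - ( [: add FIRST(- ( [) = { - }.
In Q → Q ; S': S' is at the end, add FOLLOW(Q) = { $, -, ;, = }.
Union: FOLLOW(S') = { $, -, ;, = }.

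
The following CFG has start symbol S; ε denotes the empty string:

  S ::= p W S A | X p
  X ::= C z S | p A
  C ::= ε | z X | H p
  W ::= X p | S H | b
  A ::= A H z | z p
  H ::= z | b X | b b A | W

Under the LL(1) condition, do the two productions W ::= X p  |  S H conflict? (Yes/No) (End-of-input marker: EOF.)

Yes

FIRST(X p) = { b, p, z } and FIRST(S H) = { b, p, z }.
Both contain b, so the two alternatives are not disjoint — LL(1) conflict.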